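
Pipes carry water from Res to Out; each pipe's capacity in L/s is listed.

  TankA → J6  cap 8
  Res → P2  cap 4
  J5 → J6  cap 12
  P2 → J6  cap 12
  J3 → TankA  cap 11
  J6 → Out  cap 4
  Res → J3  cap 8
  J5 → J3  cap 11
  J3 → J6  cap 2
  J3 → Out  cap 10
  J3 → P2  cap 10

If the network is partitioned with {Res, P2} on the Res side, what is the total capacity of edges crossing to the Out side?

Edges leaving {Res, P2}: Res→J3 (8), P2→J6 (12).
Cut capacity = 8 + 12 = 20.

20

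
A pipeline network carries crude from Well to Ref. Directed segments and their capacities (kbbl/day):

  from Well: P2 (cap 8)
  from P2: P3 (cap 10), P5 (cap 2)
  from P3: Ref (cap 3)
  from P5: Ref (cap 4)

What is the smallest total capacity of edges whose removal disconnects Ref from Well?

5

Augment Well→P2→P3→Ref: bottleneck 3, flow now 3.
Augment Well→P2→P5→Ref: bottleneck 2, flow now 5.
No augmenting path remains; maximum flow = 5.
By max-flow min-cut, the minimum cut capacity equals the max flow.
In the residual graph, reachable from Well: {Well, P2, P3}.
Min-cut edges: P2→P5 (2), P3→Ref (3); capacity 2 + 3 = 5.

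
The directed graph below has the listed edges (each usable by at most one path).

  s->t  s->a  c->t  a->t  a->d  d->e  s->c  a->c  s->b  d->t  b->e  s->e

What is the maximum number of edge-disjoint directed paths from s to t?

3

Assign every edge capacity 1; by Menger, the answer equals the max flow.
Path s→t (+1); total 1.
Path s→a→t (+1); total 2.
Path s→c→t (+1); total 3.
No residual s→t path; max flow = 3.
Certifying cut of size 3: {s→a, s→c, s→t}.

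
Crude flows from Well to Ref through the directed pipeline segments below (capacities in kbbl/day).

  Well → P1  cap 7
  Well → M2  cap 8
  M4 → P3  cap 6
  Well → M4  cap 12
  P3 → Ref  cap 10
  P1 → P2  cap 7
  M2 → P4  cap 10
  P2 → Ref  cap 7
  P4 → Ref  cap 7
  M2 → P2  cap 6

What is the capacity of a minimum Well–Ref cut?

20

Augment Well→P1→P2→Ref: bottleneck 7, flow now 7.
Augment Well→M4→P3→Ref: bottleneck 6, flow now 13.
Augment Well→M2→P4→Ref: bottleneck 7, flow now 20.
No augmenting path remains; maximum flow = 20.
By max-flow min-cut, the minimum cut capacity equals the max flow.
In the residual graph, reachable from Well: {Well, P1, M4, M2, P2, P4}.
Min-cut edges: M4→P3 (6), P2→Ref (7), P4→Ref (7); capacity 6 + 7 + 7 = 20.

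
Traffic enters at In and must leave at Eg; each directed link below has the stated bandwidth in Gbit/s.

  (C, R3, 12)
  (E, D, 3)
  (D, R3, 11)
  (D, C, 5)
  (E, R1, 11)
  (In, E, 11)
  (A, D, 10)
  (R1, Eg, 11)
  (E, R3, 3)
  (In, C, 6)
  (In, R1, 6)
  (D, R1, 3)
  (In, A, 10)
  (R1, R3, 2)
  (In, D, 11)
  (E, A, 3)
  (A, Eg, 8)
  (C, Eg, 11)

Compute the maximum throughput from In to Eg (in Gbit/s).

Augment In→A→Eg: bottleneck 8, flow now 8.
Augment In→C→Eg: bottleneck 6, flow now 14.
Augment In→R1→Eg: bottleneck 6, flow now 20.
Augment In→E→R1→Eg: bottleneck 5, flow now 25.
Augment In→D→C→Eg: bottleneck 5, flow now 30.
No augmenting path remains; maximum flow = 30.
In the residual graph, reachable from In: {In, E, A, D, R1, R3}.
Min-cut edges: In→C (6), A→Eg (8), D→C (5), R1→Eg (11); capacity 6 + 8 + 5 + 11 = 30.
This cut is saturated, so no flow can exceed 30.

30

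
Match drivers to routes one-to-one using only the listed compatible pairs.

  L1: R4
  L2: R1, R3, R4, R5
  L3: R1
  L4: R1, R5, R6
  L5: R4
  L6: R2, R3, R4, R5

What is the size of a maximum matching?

Unit-capacity flow: source→left, listed edges, right→sink; max matching = max flow.
Augmenting path L1→R4 (+1); matched 1.
Augmenting path L2→R1 (+1); matched 2.
Augmenting path L4→R5 (+1); matched 3.
Augmenting path L6→R2 (+1); matched 4.
Augmenting path L3→R1→L2→R3 (+1); matched 5.
No augmenting path remains; maximum matching = 5.
König certificate: {L2, L3, L4, L6, R4} is a vertex cover of size 5 (every listed pair touches it), so no matching can be larger.

5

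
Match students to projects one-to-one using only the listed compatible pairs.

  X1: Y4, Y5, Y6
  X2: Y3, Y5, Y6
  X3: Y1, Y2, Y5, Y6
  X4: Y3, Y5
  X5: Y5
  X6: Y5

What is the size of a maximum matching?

Unit-capacity flow: source→left, listed edges, right→sink; max matching = max flow.
Augmenting path X1→Y4 (+1); matched 1.
Augmenting path X2→Y3 (+1); matched 2.
Augmenting path X3→Y1 (+1); matched 3.
Augmenting path X4→Y5 (+1); matched 4.
Augmenting path X5→Y5→X4→Y3→X2→Y6 (+1); matched 5.
No augmenting path remains; maximum matching = 5.
König certificate: {X1, X2, X3, X4, Y5} is a vertex cover of size 5 (every listed pair touches it), so no matching can be larger.

5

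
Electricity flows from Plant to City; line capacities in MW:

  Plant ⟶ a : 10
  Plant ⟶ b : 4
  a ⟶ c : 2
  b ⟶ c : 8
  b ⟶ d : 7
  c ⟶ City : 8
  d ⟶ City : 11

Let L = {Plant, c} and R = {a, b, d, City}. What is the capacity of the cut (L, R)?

Edges leaving {Plant, c}: Plant→a (10), Plant→b (4), c→City (8).
Cut capacity = 10 + 4 + 8 = 22.

22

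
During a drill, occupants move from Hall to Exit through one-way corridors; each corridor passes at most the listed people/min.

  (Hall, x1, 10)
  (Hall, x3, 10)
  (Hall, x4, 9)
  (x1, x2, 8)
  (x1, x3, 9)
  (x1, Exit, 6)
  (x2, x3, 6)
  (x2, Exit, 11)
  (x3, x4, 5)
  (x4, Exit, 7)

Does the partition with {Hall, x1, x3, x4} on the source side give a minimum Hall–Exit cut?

Given cut capacity: 8 + 6 + 7 = 21.
Augment Hall→x1→Exit: bottleneck 6, flow now 6.
Augment Hall→x4→Exit: bottleneck 7, flow now 13.
Augment Hall→x1→x2→Exit: bottleneck 4, flow now 17.
No augmenting path remains; maximum flow = 17.
In the residual graph, reachable from Hall: {Hall, x3, x4}.
Min-cut edges: Hall→x1 (10), x4→Exit (7); capacity 10 + 7 = 17.
Cut capacity 21 exceeds the max flow 17, so it is not minimum.

No — its capacity is 21, but the minimum cut has capacity 17.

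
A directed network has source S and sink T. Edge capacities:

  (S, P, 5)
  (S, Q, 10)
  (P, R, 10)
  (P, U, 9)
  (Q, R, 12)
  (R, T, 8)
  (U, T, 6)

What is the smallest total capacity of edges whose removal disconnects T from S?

Augment S→P→R→T: bottleneck 5, flow now 5.
Augment S→Q→R→T: bottleneck 3, flow now 8.
Augment S→Q→R→P→U→T: bottleneck 5, flow now 13. (uses reverse residual edge)
No augmenting path remains; maximum flow = 13.
By max-flow min-cut, the minimum cut capacity equals the max flow.
In the residual graph, reachable from S: {S, Q, R}.
Min-cut edges: S→P (5), R→T (8); capacity 5 + 8 = 13.

13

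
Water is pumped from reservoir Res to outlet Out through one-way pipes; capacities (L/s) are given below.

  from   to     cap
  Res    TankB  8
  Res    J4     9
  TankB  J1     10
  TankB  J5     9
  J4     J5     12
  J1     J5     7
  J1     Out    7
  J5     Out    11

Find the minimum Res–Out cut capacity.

17

Augment Res→TankB→J1→Out: bottleneck 7, flow now 7.
Augment Res→TankB→J5→Out: bottleneck 1, flow now 8.
Augment Res→J4→J5→Out: bottleneck 9, flow now 17.
No augmenting path remains; maximum flow = 17.
By max-flow min-cut, the minimum cut capacity equals the max flow.
In the residual graph, reachable from Res: {Res}.
Min-cut edges: Res→TankB (8), Res→J4 (9); capacity 8 + 9 = 17.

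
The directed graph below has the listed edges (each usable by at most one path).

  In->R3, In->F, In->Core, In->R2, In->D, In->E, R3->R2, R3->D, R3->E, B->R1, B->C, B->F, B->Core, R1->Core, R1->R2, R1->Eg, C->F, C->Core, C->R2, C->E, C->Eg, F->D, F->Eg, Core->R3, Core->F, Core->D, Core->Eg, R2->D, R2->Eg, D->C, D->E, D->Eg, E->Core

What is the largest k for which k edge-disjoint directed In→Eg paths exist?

Assign every edge capacity 1; by Menger, the answer equals the max flow.
Path In→F→Eg (+1); total 1.
Path In→Core→Eg (+1); total 2.
Path In→R2→Eg (+1); total 3.
Path In→D→Eg (+1); total 4.
Path In→R3→D→C→Eg (+1); total 5.
No residual In→Eg path; max flow = 5.
Certifying cut of size 5: {Core→Eg, D→C, D→Eg, F→Eg, R2→Eg}.

5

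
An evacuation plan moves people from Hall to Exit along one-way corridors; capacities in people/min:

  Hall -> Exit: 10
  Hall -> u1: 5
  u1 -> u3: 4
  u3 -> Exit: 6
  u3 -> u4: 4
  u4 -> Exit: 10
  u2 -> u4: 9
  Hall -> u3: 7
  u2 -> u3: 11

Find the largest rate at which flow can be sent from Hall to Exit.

20

Augment Hall→Exit: bottleneck 10, flow now 10.
Augment Hall→u3→Exit: bottleneck 6, flow now 16.
Augment Hall→u3→u4→Exit: bottleneck 1, flow now 17.
Augment Hall→u1→u3→u4→Exit: bottleneck 3, flow now 20.
No augmenting path remains; maximum flow = 20.
In the residual graph, reachable from Hall: {Hall, u1, u3}.
Min-cut edges: Hall→Exit (10), u3→u4 (4), u3→Exit (6); capacity 10 + 4 + 6 = 20.
This cut is saturated, so no flow can exceed 20.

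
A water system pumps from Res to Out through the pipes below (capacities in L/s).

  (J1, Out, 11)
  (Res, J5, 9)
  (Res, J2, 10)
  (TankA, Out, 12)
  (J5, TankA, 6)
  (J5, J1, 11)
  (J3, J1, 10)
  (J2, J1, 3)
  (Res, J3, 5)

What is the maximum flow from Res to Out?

Augment Res→J3→J1→Out: bottleneck 5, flow now 5.
Augment Res→J5→TankA→Out: bottleneck 6, flow now 11.
Augment Res→J5→J1→Out: bottleneck 3, flow now 14.
Augment Res→J2→J1→Out: bottleneck 3, flow now 17.
No augmenting path remains; maximum flow = 17.
In the residual graph, reachable from Res: {Res, J2}.
Min-cut edges: Res→J3 (5), Res→J5 (9), J2→J1 (3); capacity 5 + 9 + 3 = 17.
This cut is saturated, so no flow can exceed 17.

17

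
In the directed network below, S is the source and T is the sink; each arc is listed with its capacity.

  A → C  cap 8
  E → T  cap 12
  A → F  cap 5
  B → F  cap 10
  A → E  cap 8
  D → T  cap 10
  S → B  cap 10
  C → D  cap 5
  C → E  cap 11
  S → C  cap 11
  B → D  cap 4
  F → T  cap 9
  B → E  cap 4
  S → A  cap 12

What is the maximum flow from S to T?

Augment S→A→E→T: bottleneck 8, flow now 8.
Augment S→A→F→T: bottleneck 4, flow now 12.
Augment S→B→D→T: bottleneck 4, flow now 16.
Augment S→B→E→T: bottleneck 4, flow now 20.
Augment S→B→F→T: bottleneck 2, flow now 22.
Augment S→C→D→T: bottleneck 5, flow now 27.
Augment S→C→E→A→F→T: bottleneck 1, flow now 28. (uses reverse residual edge)
Augment S→C→E→B→F→T: bottleneck 2, flow now 30. (uses reverse residual edge)
No augmenting path remains; maximum flow = 30.
In the residual graph, reachable from S: {S, A, B, C, E, F}.
Min-cut edges: B→D (4), C→D (5), E→T (12), F→T (9); capacity 4 + 5 + 12 + 9 = 30.
This cut is saturated, so no flow can exceed 30.

30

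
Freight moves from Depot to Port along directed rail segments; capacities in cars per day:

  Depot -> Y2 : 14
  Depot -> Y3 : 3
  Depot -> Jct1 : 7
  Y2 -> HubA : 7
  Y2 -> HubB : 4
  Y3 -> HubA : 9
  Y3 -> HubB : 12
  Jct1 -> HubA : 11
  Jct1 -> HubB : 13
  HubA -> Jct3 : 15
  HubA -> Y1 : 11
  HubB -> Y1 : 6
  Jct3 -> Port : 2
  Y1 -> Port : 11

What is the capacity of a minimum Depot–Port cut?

Augment Depot→Y2→HubA→Jct3→Port: bottleneck 2, flow now 2.
Augment Depot→Y2→HubA→Y1→Port: bottleneck 5, flow now 7.
Augment Depot→Y2→HubB→Y1→Port: bottleneck 4, flow now 11.
Augment Depot→Y3→HubA→Y1→Port: bottleneck 2, flow now 13.
No augmenting path remains; maximum flow = 13.
By max-flow min-cut, the minimum cut capacity equals the max flow.
In the residual graph, reachable from Depot: {Depot, Y2, Y3, Jct1, HubA, HubB, Jct3, Y1}.
Min-cut edges: Jct3→Port (2), Y1→Port (11); capacity 2 + 11 = 13.

13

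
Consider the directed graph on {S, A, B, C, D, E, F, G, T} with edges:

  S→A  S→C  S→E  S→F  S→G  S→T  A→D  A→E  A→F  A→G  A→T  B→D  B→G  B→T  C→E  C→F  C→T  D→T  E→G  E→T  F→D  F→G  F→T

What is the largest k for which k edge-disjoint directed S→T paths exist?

Assign every edge capacity 1; by Menger, the answer equals the max flow.
Path S→T (+1); total 1.
Path S→A→T (+1); total 2.
Path S→C→T (+1); total 3.
Path S→E→T (+1); total 4.
Path S→F→T (+1); total 5.
No residual S→T path; max flow = 5.
Certifying cut of size 5: {S→A, S→C, S→E, S→F, S→T}.

5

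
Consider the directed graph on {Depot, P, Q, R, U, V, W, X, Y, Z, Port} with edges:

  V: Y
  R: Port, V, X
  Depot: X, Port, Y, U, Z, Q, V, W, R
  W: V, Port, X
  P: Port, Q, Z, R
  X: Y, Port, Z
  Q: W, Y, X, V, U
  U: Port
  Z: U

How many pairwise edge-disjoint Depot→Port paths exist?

Assign every edge capacity 1; by Menger, the answer equals the max flow.
Path Depot→Port (+1); total 1.
Path Depot→R→Port (+1); total 2.
Path Depot→U→Port (+1); total 3.
Path Depot→W→Port (+1); total 4.
Path Depot→X→Port (+1); total 5.
No residual Depot→Port path; max flow = 5.
Certifying cut of size 5: {Depot→Port, Depot→R, U→Port, W→Port, X→Port}.

5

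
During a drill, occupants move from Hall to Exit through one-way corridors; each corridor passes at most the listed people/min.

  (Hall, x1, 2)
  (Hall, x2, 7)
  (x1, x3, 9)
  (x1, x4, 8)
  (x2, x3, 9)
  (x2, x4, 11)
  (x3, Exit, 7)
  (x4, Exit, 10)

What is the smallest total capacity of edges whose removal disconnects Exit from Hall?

Augment Hall→x1→x3→Exit: bottleneck 2, flow now 2.
Augment Hall→x2→x3→Exit: bottleneck 5, flow now 7.
Augment Hall→x2→x4→Exit: bottleneck 2, flow now 9.
No augmenting path remains; maximum flow = 9.
By max-flow min-cut, the minimum cut capacity equals the max flow.
In the residual graph, reachable from Hall: {Hall}.
Min-cut edges: Hall→x1 (2), Hall→x2 (7); capacity 2 + 7 = 9.

9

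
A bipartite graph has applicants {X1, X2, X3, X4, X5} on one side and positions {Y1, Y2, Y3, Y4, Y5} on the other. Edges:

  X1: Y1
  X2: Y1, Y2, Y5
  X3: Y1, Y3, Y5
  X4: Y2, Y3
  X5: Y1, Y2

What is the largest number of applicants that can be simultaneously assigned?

Unit-capacity flow: source→left, listed edges, right→sink; max matching = max flow.
Augmenting path X1→Y1 (+1); matched 1.
Augmenting path X2→Y2 (+1); matched 2.
Augmenting path X3→Y3 (+1); matched 3.
Augmenting path X4→Y2→X2→Y5 (+1); matched 4.
No augmenting path remains; maximum matching = 4.
König certificate: {Y1, Y2, Y3, Y5} is a vertex cover of size 4 (every listed pair touches it), so no matching can be larger.

4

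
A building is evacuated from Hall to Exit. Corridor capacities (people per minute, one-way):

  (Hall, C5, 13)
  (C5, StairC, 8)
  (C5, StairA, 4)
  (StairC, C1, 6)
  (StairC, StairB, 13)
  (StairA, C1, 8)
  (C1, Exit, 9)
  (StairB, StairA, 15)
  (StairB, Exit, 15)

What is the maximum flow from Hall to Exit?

Augment Hall→C5→StairC→C1→Exit: bottleneck 6, flow now 6.
Augment Hall→C5→StairC→StairB→Exit: bottleneck 2, flow now 8.
Augment Hall→C5→StairA→C1→Exit: bottleneck 3, flow now 11.
Augment Hall→C5→StairA→C1→StairC→StairB→Exit: bottleneck 1, flow now 12. (uses reverse residual edge)
No augmenting path remains; maximum flow = 12.
In the residual graph, reachable from Hall: {Hall, C5}.
Min-cut edges: C5→StairC (8), C5→StairA (4); capacity 8 + 4 = 12.
This cut is saturated, so no flow can exceed 12.

12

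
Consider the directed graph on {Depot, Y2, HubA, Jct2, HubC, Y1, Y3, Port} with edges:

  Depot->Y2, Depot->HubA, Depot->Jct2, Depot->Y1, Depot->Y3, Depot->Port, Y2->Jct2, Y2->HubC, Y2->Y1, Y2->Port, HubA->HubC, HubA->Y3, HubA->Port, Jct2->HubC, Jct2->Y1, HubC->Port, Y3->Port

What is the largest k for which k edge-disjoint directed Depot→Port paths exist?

5

Assign every edge capacity 1; by Menger, the answer equals the max flow.
Path Depot→Port (+1); total 1.
Path Depot→Y2→Port (+1); total 2.
Path Depot→HubA→Port (+1); total 3.
Path Depot→Y3→Port (+1); total 4.
Path Depot→Jct2→HubC→Port (+1); total 5.
No residual Depot→Port path; max flow = 5.
Certifying cut of size 5: {Depot→HubA, Depot→Jct2, Depot→Port, Depot→Y2, Depot→Y3}.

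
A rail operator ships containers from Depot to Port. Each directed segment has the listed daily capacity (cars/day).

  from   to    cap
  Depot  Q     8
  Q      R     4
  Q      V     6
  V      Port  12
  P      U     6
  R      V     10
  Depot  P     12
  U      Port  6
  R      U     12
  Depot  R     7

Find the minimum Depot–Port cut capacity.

Augment Depot→P→U→Port: bottleneck 6, flow now 6.
Augment Depot→Q→V→Port: bottleneck 6, flow now 12.
Augment Depot→R→V→Port: bottleneck 6, flow now 18.
No augmenting path remains; maximum flow = 18.
By max-flow min-cut, the minimum cut capacity equals the max flow.
In the residual graph, reachable from Depot: {Depot, P, Q, R, U, V}.
Min-cut edges: U→Port (6), V→Port (12); capacity 6 + 12 = 18.

18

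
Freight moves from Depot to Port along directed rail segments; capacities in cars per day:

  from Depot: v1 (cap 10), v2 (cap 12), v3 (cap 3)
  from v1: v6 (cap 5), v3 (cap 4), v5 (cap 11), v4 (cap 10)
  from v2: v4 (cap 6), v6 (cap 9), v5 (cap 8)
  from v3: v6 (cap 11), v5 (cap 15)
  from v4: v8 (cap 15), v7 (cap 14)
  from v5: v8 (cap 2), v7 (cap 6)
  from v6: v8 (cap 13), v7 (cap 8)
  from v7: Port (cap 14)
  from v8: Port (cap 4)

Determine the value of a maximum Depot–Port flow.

18

Augment Depot→v1→v4→v7→Port: bottleneck 10, flow now 10.
Augment Depot→v2→v4→v7→Port: bottleneck 4, flow now 14.
Augment Depot→v2→v4→v8→Port: bottleneck 2, flow now 16.
Augment Depot→v2→v5→v8→Port: bottleneck 2, flow now 18.
No augmenting path remains; maximum flow = 18.
In the residual graph, reachable from Depot: {Depot, v1, v2, v3, v4, v5, v6, v7, v8}.
Min-cut edges: v7→Port (14), v8→Port (4); capacity 14 + 4 = 18.
This cut is saturated, so no flow can exceed 18.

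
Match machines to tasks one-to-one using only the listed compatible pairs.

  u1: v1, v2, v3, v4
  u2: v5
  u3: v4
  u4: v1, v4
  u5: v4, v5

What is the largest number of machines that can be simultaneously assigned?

4

Unit-capacity flow: source→left, listed edges, right→sink; max matching = max flow.
Augmenting path u1→v1 (+1); matched 1.
Augmenting path u2→v5 (+1); matched 2.
Augmenting path u3→v4 (+1); matched 3.
Augmenting path u4→v1→u1→v2 (+1); matched 4.
No augmenting path remains; maximum matching = 4.
König certificate: {u1, u4, v4, v5} is a vertex cover of size 4 (every listed pair touches it), so no matching can be larger.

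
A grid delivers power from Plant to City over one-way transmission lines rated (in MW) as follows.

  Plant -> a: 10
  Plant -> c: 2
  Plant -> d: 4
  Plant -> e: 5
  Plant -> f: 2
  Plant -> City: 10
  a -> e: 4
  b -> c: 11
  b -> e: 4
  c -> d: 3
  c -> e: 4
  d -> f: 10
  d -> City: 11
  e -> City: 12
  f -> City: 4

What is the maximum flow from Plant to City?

Augment Plant→City: bottleneck 10, flow now 10.
Augment Plant→d→City: bottleneck 4, flow now 14.
Augment Plant→e→City: bottleneck 5, flow now 19.
Augment Plant→f→City: bottleneck 2, flow now 21.
Augment Plant→a→e→City: bottleneck 4, flow now 25.
Augment Plant→c→d→City: bottleneck 2, flow now 27.
No augmenting path remains; maximum flow = 27.
In the residual graph, reachable from Plant: {Plant, a}.
Min-cut edges: Plant→c (2), Plant→d (4), Plant→e (5), Plant→f (2), Plant→City (10), a→e (4); capacity 2 + 4 + 5 + 2 + 10 + 4 = 27.
This cut is saturated, so no flow can exceed 27.

27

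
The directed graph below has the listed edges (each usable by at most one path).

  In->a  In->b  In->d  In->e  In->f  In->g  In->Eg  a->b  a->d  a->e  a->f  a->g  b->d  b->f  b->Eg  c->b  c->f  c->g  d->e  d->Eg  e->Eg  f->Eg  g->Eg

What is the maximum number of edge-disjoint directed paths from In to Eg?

Assign every edge capacity 1; by Menger, the answer equals the max flow.
Path In→Eg (+1); total 1.
Path In→b→Eg (+1); total 2.
Path In→d→Eg (+1); total 3.
Path In→e→Eg (+1); total 4.
Path In→f→Eg (+1); total 5.
Path In→g→Eg (+1); total 6.
No residual In→Eg path; max flow = 6.
Certifying cut of size 6: {In→Eg, b→Eg, d→Eg, e→Eg, f→Eg, g→Eg}.

6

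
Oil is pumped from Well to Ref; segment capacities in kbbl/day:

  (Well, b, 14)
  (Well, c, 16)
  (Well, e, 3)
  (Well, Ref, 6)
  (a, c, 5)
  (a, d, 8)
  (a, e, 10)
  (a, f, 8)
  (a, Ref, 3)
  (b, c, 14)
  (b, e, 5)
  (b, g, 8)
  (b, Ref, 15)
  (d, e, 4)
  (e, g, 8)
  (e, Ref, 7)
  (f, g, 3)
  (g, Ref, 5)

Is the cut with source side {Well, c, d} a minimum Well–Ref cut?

Given cut capacity: 14 + 3 + 6 + 4 = 27.
Augment Well→Ref: bottleneck 6, flow now 6.
Augment Well→b→Ref: bottleneck 14, flow now 20.
Augment Well→e→Ref: bottleneck 3, flow now 23.
No augmenting path remains; maximum flow = 23.
In the residual graph, reachable from Well: {Well, c}.
Min-cut edges: Well→b (14), Well→e (3), Well→Ref (6); capacity 14 + 3 + 6 = 23.
Cut capacity 27 exceeds the max flow 23, so it is not minimum.

No — its capacity is 27, but the minimum cut has capacity 23.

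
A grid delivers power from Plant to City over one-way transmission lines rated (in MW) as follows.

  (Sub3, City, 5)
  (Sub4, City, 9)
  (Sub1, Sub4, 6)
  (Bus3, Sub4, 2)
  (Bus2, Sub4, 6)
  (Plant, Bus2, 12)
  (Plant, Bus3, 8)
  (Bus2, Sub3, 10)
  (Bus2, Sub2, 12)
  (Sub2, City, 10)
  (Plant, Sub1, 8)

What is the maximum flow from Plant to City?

20

Augment Plant→Sub1→Sub4→City: bottleneck 6, flow now 6.
Augment Plant→Bus2→Sub3→City: bottleneck 5, flow now 11.
Augment Plant→Bus2→Sub4→City: bottleneck 3, flow now 14.
Augment Plant→Bus2→Sub2→City: bottleneck 4, flow now 18.
Augment Plant→Bus3→Sub4→Bus2→Sub2→City: bottleneck 2, flow now 20. (uses reverse residual edge)
No augmenting path remains; maximum flow = 20.
In the residual graph, reachable from Plant: {Plant, Sub1, Bus3}.
Min-cut edges: Plant→Bus2 (12), Sub1→Sub4 (6), Bus3→Sub4 (2); capacity 12 + 6 + 2 = 20.
This cut is saturated, so no flow can exceed 20.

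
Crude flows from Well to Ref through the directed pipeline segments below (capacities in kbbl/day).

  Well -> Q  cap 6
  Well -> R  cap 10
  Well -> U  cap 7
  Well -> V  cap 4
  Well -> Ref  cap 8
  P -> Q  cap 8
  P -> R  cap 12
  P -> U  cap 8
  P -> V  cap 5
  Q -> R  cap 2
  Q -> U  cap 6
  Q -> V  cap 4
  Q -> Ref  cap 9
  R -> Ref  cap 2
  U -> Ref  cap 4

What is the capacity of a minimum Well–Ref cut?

20

Augment Well→Ref: bottleneck 8, flow now 8.
Augment Well→Q→Ref: bottleneck 6, flow now 14.
Augment Well→R→Ref: bottleneck 2, flow now 16.
Augment Well→U→Ref: bottleneck 4, flow now 20.
No augmenting path remains; maximum flow = 20.
By max-flow min-cut, the minimum cut capacity equals the max flow.
In the residual graph, reachable from Well: {Well, R, U, V}.
Min-cut edges: Well→Q (6), Well→Ref (8), R→Ref (2), U→Ref (4); capacity 6 + 8 + 2 + 4 = 20.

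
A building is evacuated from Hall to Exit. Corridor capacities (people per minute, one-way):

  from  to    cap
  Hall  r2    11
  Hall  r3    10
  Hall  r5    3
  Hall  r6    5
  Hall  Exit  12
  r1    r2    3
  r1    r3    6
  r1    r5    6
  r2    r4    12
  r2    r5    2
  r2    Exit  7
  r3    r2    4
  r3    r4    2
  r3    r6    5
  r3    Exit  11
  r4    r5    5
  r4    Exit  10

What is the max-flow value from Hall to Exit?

33

Augment Hall→Exit: bottleneck 12, flow now 12.
Augment Hall→r2→Exit: bottleneck 7, flow now 19.
Augment Hall→r3→Exit: bottleneck 10, flow now 29.
Augment Hall→r2→r4→Exit: bottleneck 4, flow now 33.
No augmenting path remains; maximum flow = 33.
In the residual graph, reachable from Hall: {Hall, r5, r6}.
Min-cut edges: Hall→r2 (11), Hall→r3 (10), Hall→Exit (12); capacity 11 + 10 + 12 = 33.
This cut is saturated, so no flow can exceed 33.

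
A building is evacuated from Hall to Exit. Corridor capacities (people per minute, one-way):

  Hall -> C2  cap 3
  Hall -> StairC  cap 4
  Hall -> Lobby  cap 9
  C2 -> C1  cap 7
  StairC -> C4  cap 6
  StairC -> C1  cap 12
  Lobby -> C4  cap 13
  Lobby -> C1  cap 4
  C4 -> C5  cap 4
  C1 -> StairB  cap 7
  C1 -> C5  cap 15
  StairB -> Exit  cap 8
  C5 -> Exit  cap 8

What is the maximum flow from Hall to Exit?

Augment Hall→C2→C1→StairB→Exit: bottleneck 3, flow now 3.
Augment Hall→StairC→C4→C5→Exit: bottleneck 4, flow now 7.
Augment Hall→Lobby→C1→StairB→Exit: bottleneck 4, flow now 11.
Augment Hall→Lobby→C4→StairC→C1→C5→Exit: bottleneck 4, flow now 15. (uses reverse residual edge)
No augmenting path remains; maximum flow = 15.
In the residual graph, reachable from Hall: {Hall, Lobby, C4}.
Min-cut edges: Hall→C2 (3), Hall→StairC (4), Lobby→C1 (4), C4→C5 (4); capacity 3 + 4 + 4 + 4 = 15.
This cut is saturated, so no flow can exceed 15.

15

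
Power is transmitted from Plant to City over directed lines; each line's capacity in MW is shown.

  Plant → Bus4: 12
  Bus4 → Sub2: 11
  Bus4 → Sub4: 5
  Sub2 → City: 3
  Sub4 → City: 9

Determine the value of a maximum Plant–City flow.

8

Augment Plant→Bus4→Sub2→City: bottleneck 3, flow now 3.
Augment Plant→Bus4→Sub4→City: bottleneck 5, flow now 8.
No augmenting path remains; maximum flow = 8.
In the residual graph, reachable from Plant: {Plant, Bus4, Sub2}.
Min-cut edges: Bus4→Sub4 (5), Sub2→City (3); capacity 5 + 3 = 8.
This cut is saturated, so no flow can exceed 8.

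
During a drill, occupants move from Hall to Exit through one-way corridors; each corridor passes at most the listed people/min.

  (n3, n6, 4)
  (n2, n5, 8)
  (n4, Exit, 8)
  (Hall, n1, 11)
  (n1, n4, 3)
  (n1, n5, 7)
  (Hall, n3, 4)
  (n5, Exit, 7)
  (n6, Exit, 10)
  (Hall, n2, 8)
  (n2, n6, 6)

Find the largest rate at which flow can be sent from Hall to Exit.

20

Augment Hall→n1→n4→Exit: bottleneck 3, flow now 3.
Augment Hall→n1→n5→Exit: bottleneck 7, flow now 10.
Augment Hall→n2→n6→Exit: bottleneck 6, flow now 16.
Augment Hall→n3→n6→Exit: bottleneck 4, flow now 20.
No augmenting path remains; maximum flow = 20.
In the residual graph, reachable from Hall: {Hall, n1, n2, n5}.
Min-cut edges: Hall→n3 (4), n1→n4 (3), n2→n6 (6), n5→Exit (7); capacity 4 + 3 + 6 + 7 = 20.
This cut is saturated, so no flow can exceed 20.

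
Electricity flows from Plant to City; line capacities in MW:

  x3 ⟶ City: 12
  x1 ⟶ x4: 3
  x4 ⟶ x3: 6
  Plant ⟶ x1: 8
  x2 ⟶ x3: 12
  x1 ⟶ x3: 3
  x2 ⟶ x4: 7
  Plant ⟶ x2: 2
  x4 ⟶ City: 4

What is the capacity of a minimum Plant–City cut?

8

Augment Plant→x1→x3→City: bottleneck 3, flow now 3.
Augment Plant→x1→x4→City: bottleneck 3, flow now 6.
Augment Plant→x2→x3→City: bottleneck 2, flow now 8.
No augmenting path remains; maximum flow = 8.
By max-flow min-cut, the minimum cut capacity equals the max flow.
In the residual graph, reachable from Plant: {Plant, x1}.
Min-cut edges: Plant→x2 (2), x1→x3 (3), x1→x4 (3); capacity 2 + 3 + 3 = 8.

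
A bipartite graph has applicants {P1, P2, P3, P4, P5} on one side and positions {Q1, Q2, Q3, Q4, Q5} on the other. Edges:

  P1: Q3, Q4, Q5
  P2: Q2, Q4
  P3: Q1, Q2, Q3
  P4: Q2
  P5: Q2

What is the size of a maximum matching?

Unit-capacity flow: source→left, listed edges, right→sink; max matching = max flow.
Augmenting path P1→Q3 (+1); matched 1.
Augmenting path P2→Q2 (+1); matched 2.
Augmenting path P3→Q1 (+1); matched 3.
Augmenting path P4→Q2→P2→Q4 (+1); matched 4.
No augmenting path remains; maximum matching = 4.
König certificate: {P1, P2, P3, Q2} is a vertex cover of size 4 (every listed pair touches it), so no matching can be larger.

4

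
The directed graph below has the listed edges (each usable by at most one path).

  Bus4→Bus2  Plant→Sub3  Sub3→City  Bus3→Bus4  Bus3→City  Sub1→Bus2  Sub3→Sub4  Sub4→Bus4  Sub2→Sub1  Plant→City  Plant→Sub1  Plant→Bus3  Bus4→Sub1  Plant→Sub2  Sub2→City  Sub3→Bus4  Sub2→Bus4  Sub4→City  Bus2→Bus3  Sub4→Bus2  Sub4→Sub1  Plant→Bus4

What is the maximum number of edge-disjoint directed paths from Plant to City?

Assign every edge capacity 1; by Menger, the answer equals the max flow.
Path Plant→City (+1); total 1.
Path Plant→Sub2→City (+1); total 2.
Path Plant→Bus3→City (+1); total 3.
Path Plant→Sub3→City (+1); total 4.
No residual Plant→City path; max flow = 4.
Certifying cut of size 4: {Bus3→City, Plant→City, Plant→Sub2, Plant→Sub3}.

4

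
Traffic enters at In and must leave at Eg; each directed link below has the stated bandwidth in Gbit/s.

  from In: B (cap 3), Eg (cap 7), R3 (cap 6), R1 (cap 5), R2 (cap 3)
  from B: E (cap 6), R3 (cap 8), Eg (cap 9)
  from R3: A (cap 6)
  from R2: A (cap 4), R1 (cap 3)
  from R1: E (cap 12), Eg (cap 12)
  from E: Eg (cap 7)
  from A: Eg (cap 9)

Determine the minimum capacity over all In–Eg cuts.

Augment In→Eg: bottleneck 7, flow now 7.
Augment In→B→Eg: bottleneck 3, flow now 10.
Augment In→R1→Eg: bottleneck 5, flow now 15.
Augment In→R3→A→Eg: bottleneck 6, flow now 21.
Augment In→R2→R1→Eg: bottleneck 3, flow now 24.
No augmenting path remains; maximum flow = 24.
By max-flow min-cut, the minimum cut capacity equals the max flow.
In the residual graph, reachable from In: {In}.
Min-cut edges: In→B (3), In→R3 (6), In→R2 (3), In→R1 (5), In→Eg (7); capacity 3 + 6 + 3 + 5 + 7 = 24.

24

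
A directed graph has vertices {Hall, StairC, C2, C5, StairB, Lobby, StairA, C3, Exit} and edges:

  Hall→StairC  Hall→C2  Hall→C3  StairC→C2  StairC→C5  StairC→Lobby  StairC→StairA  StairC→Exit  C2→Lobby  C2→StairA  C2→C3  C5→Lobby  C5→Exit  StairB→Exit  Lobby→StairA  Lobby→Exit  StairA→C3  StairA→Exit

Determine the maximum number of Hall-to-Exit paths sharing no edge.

Assign every edge capacity 1; by Menger, the answer equals the max flow.
Path Hall→StairC→Exit (+1); total 1.
Path Hall→C2→Lobby→Exit (+1); total 2.
No residual Hall→Exit path; max flow = 2.
Certifying cut of size 2: {Hall→C2, Hall→StairC}.

2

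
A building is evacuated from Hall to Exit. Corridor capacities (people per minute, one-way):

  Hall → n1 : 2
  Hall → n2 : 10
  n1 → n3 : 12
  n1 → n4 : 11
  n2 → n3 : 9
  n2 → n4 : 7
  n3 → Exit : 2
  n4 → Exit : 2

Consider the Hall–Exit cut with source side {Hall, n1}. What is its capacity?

Edges leaving {Hall, n1}: Hall→n2 (10), n1→n3 (12), n1→n4 (11).
Cut capacity = 10 + 12 + 11 = 33.

33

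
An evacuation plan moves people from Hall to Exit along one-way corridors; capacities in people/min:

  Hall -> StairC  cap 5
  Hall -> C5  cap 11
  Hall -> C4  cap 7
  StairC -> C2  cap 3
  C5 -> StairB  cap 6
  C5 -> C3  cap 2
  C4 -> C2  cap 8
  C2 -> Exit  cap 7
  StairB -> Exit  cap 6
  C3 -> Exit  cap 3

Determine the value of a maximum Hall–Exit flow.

15

Augment Hall→StairC→C2→Exit: bottleneck 3, flow now 3.
Augment Hall→C5→StairB→Exit: bottleneck 6, flow now 9.
Augment Hall→C5→C3→Exit: bottleneck 2, flow now 11.
Augment Hall→C4→C2→Exit: bottleneck 4, flow now 15.
No augmenting path remains; maximum flow = 15.
In the residual graph, reachable from Hall: {Hall, StairC, C5, C4, C2}.
Min-cut edges: C5→StairB (6), C5→C3 (2), C2→Exit (7); capacity 6 + 2 + 7 = 15.
This cut is saturated, so no flow can exceed 15.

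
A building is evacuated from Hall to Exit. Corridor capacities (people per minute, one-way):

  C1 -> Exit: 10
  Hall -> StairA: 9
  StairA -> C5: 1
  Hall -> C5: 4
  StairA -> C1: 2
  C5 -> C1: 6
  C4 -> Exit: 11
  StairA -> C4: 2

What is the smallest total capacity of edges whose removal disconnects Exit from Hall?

Augment Hall→C5→C1→Exit: bottleneck 4, flow now 4.
Augment Hall→StairA→C4→Exit: bottleneck 2, flow now 6.
Augment Hall→StairA→C1→Exit: bottleneck 2, flow now 8.
Augment Hall→StairA→C5→C1→Exit: bottleneck 1, flow now 9.
No augmenting path remains; maximum flow = 9.
By max-flow min-cut, the minimum cut capacity equals the max flow.
In the residual graph, reachable from Hall: {Hall, StairA}.
Min-cut edges: Hall→C5 (4), StairA→C5 (1), StairA→C4 (2), StairA→C1 (2); capacity 4 + 1 + 2 + 2 = 9.

9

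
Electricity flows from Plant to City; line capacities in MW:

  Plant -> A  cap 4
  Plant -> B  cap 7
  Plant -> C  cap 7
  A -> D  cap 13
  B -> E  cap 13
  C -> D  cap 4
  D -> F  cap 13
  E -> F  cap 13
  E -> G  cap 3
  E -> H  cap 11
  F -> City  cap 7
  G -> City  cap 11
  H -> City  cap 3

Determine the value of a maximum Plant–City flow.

13

Augment Plant→A→D→F→City: bottleneck 4, flow now 4.
Augment Plant→B→E→F→City: bottleneck 3, flow now 7.
Augment Plant→B→E→G→City: bottleneck 3, flow now 10.
Augment Plant→B→E→H→City: bottleneck 1, flow now 11.
Augment Plant→C→D→F→E→H→City: bottleneck 2, flow now 13. (uses reverse residual edge)
No augmenting path remains; maximum flow = 13.
In the residual graph, reachable from Plant: {Plant, A, B, C, D, E, F, H}.
Min-cut edges: E→G (3), F→City (7), H→City (3); capacity 3 + 7 + 3 = 13.
This cut is saturated, so no flow can exceed 13.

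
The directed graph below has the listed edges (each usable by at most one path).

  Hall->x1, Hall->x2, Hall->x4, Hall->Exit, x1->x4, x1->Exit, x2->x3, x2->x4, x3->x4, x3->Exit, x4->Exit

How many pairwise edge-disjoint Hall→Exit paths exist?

Assign every edge capacity 1; by Menger, the answer equals the max flow.
Path Hall→Exit (+1); total 1.
Path Hall→x1→Exit (+1); total 2.
Path Hall→x4→Exit (+1); total 3.
Path Hall→x2→x3→Exit (+1); total 4.
No residual Hall→Exit path; max flow = 4.
Certifying cut of size 4: {Hall→Exit, Hall→x1, Hall→x2, Hall→x4}.

4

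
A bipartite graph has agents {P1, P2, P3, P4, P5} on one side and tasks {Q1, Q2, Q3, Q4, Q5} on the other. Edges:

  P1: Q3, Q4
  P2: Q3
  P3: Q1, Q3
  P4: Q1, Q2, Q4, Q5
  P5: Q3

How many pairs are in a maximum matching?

4

Unit-capacity flow: source→left, listed edges, right→sink; max matching = max flow.
Augmenting path P1→Q3 (+1); matched 1.
Augmenting path P3→Q1 (+1); matched 2.
Augmenting path P4→Q2 (+1); matched 3.
Augmenting path P2→Q3→P1→Q4 (+1); matched 4.
No augmenting path remains; maximum matching = 4.
König certificate: {P1, P3, P4, Q3} is a vertex cover of size 4 (every listed pair touches it), so no matching can be larger.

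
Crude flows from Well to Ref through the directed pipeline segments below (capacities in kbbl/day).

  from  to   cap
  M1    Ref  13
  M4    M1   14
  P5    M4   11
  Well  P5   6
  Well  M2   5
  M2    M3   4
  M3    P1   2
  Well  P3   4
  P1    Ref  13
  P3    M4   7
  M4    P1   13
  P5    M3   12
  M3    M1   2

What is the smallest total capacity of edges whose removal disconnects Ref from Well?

14

Augment Well→P5→M4→M1→Ref: bottleneck 6, flow now 6.
Augment Well→P3→M4→M1→Ref: bottleneck 4, flow now 10.
Augment Well→M2→M3→M1→Ref: bottleneck 2, flow now 12.
Augment Well→M2→M3→P1→Ref: bottleneck 2, flow now 14.
No augmenting path remains; maximum flow = 14.
By max-flow min-cut, the minimum cut capacity equals the max flow.
In the residual graph, reachable from Well: {Well, M2}.
Min-cut edges: Well→P5 (6), Well→P3 (4), M2→M3 (4); capacity 6 + 4 + 4 = 14.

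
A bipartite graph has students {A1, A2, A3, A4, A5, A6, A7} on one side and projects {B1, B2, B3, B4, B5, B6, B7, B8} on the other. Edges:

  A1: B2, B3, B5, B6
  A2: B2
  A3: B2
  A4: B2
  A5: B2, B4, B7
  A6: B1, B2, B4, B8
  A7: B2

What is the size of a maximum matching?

4

Unit-capacity flow: source→left, listed edges, right→sink; max matching = max flow.
Augmenting path A1→B2 (+1); matched 1.
Augmenting path A5→B4 (+1); matched 2.
Augmenting path A6→B1 (+1); matched 3.
Augmenting path A2→B2→A1→B3 (+1); matched 4.
No augmenting path remains; maximum matching = 4.
König certificate: {A1, A5, A6, B2} is a vertex cover of size 4 (every listed pair touches it), so no matching can be larger.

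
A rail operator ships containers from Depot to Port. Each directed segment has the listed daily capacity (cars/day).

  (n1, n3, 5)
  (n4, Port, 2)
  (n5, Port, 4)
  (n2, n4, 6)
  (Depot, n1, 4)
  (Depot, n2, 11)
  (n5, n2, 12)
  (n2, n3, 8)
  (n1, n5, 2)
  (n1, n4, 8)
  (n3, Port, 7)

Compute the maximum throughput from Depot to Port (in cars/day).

Augment Depot→n1→n3→Port: bottleneck 4, flow now 4.
Augment Depot→n2→n3→Port: bottleneck 3, flow now 7.
Augment Depot→n2→n4→Port: bottleneck 2, flow now 9.
Augment Depot→n2→n3→n1→n5→Port: bottleneck 2, flow now 11. (uses reverse residual edge)
No augmenting path remains; maximum flow = 11.
In the residual graph, reachable from Depot: {Depot, n1, n2, n3, n4}.
Min-cut edges: n1→n5 (2), n3→Port (7), n4→Port (2); capacity 2 + 7 + 2 = 11.
This cut is saturated, so no flow can exceed 11.

11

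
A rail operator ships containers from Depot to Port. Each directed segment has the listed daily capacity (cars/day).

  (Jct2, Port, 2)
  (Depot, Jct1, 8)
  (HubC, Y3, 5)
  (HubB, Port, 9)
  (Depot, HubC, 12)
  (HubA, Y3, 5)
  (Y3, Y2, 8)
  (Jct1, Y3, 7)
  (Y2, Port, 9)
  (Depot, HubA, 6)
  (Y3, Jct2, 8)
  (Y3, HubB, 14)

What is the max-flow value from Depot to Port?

Augment Depot→HubC→Y3→Jct2→Port: bottleneck 2, flow now 2.
Augment Depot→HubC→Y3→HubB→Port: bottleneck 3, flow now 5.
Augment Depot→HubA→Y3→HubB→Port: bottleneck 5, flow now 10.
Augment Depot→Jct1→Y3→HubB→Port: bottleneck 1, flow now 11.
Augment Depot→Jct1→Y3→Y2→Port: bottleneck 6, flow now 17.
No augmenting path remains; maximum flow = 17.
In the residual graph, reachable from Depot: {Depot, HubC, HubA, Jct1}.
Min-cut edges: HubC→Y3 (5), HubA→Y3 (5), Jct1→Y3 (7); capacity 5 + 5 + 7 = 17.
This cut is saturated, so no flow can exceed 17.

17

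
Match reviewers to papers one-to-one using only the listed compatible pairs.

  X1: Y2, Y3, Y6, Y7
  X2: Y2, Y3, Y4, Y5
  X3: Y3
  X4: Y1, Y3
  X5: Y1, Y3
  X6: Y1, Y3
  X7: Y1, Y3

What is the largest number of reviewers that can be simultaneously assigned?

4

Unit-capacity flow: source→left, listed edges, right→sink; max matching = max flow.
Augmenting path X1→Y2 (+1); matched 1.
Augmenting path X2→Y3 (+1); matched 2.
Augmenting path X4→Y1 (+1); matched 3.
Augmenting path X3→Y3→X2→Y4 (+1); matched 4.
No augmenting path remains; maximum matching = 4.
König certificate: {X1, X2, Y1, Y3} is a vertex cover of size 4 (every listed pair touches it), so no matching can be larger.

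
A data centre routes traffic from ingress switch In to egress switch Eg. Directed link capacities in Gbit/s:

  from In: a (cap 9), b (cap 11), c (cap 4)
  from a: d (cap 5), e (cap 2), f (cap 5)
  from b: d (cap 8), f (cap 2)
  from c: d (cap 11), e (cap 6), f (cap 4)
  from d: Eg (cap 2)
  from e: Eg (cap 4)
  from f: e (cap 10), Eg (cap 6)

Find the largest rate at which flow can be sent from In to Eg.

12

Augment In→a→d→Eg: bottleneck 2, flow now 2.
Augment In→a→e→Eg: bottleneck 2, flow now 4.
Augment In→a→f→Eg: bottleneck 5, flow now 9.
Augment In→b→f→Eg: bottleneck 1, flow now 10.
Augment In→c→e→Eg: bottleneck 2, flow now 12.
No augmenting path remains; maximum flow = 12.
In the residual graph, reachable from In: {In, a, b, c, d, e, f}.
Min-cut edges: d→Eg (2), e→Eg (4), f→Eg (6); capacity 2 + 4 + 6 = 12.
This cut is saturated, so no flow can exceed 12.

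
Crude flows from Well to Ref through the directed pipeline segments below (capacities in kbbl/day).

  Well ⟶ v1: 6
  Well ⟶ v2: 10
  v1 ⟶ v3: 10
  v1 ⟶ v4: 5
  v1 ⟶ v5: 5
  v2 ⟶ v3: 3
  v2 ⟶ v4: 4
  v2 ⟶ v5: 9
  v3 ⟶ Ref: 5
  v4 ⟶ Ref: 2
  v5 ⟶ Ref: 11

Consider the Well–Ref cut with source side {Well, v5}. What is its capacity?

27

Edges leaving {Well, v5}: Well→v1 (6), Well→v2 (10), v5→Ref (11).
Cut capacity = 6 + 10 + 11 = 27.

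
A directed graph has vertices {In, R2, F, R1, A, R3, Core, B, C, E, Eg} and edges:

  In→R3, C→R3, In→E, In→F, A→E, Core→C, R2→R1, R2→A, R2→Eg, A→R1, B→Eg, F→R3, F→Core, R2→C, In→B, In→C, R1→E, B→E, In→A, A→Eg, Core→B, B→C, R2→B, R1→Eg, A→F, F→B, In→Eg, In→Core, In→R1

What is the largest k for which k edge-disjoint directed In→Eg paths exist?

4

Assign every edge capacity 1; by Menger, the answer equals the max flow.
Path In→Eg (+1); total 1.
Path In→R1→Eg (+1); total 2.
Path In→A→Eg (+1); total 3.
Path In→B→Eg (+1); total 4.
No residual In→Eg path; max flow = 4.
Certifying cut of size 4: {B→Eg, In→A, In→Eg, In→R1}.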